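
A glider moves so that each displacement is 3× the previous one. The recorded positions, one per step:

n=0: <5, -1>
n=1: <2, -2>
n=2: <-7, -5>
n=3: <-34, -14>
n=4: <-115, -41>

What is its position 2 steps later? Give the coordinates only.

Consecutive displacements <-3, -1>, <-9, -3>, <-27, -9>, <-81, -27> scale by a factor of 3 each step.
step 5: <-115, -41> + <-243, -81> → <-358, -122>
step 6: <-358, -122> + <-729, -243> → <-1087, -365>

<-1087, -365>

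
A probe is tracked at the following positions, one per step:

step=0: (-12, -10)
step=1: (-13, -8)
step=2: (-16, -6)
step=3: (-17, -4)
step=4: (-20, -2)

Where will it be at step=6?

(-24, 2)

The moves between consecutive positions are (-1, +2), (-3, +2), (-1, +2), (-3, +2); they repeat the 2-cycle [(-1, +2), (-3, +2)].
step 5: apply (-1, +2) → (-21, 0)
step 6: apply (-3, +2) → (-24, 2)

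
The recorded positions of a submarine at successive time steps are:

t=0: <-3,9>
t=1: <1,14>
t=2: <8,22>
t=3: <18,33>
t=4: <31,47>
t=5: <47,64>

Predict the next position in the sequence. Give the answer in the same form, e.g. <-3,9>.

<66,84>

First differences are <+4,+5>, <+7,+8>, <+10,+11>, <+13,+14>, <+16,+17>; their common second difference is <+3,+3> (constant acceleration).
step 6: <47,64> + <+19,+20> → <66,84>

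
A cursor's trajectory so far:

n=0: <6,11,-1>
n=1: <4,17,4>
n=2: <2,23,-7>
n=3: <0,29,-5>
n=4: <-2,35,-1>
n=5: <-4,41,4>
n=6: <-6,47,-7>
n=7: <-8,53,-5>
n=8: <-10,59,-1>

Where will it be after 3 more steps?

First: linear, -2 per step → -16 at step 11.
Second: linear, +6 per step → 77 at step 11.
Third: cycles through -1, 4, -7, -5 every 4 steps. Step 11 lands at position 3 of the cycle → -5.

<-16,77,-5>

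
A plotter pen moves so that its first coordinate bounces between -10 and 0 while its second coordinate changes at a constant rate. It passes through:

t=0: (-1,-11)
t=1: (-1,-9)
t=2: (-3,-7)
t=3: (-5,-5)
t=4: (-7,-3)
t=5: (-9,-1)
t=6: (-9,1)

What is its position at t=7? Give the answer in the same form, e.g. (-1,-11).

(-7,3)

The first coordinate reflects between -10 and 0, moving 2 per step.
  step 7: -9 → -7
The second coordinate changes by +2 each step: at step 7 it is 3.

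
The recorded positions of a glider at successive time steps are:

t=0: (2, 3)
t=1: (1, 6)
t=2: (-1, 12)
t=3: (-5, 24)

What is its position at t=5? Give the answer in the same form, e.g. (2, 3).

The jumps are (-1, +3), (-2, +6), (-4, +12) — a geometric progression with ratio 2.
step 4: (-5, 24) + (-8, +24) → (-13, 48)
step 5: (-13, 48) + (-16, +48) → (-29, 96)

(-29, 96)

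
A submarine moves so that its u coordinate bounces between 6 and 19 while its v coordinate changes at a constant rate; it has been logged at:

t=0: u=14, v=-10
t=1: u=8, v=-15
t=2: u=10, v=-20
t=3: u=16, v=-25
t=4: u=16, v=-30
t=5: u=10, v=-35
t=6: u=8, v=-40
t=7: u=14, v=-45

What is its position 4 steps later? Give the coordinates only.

The u coordinate travels 6 per step and bounces off the walls at 6 and 19.
  step 8: 14 → 18
  step 9: 18 → 12
  step 10: 12 → 6
  step 11: 6 → 12
The v coordinate changes by -5 each step: at step 11 it is -65.

u=12, v=-65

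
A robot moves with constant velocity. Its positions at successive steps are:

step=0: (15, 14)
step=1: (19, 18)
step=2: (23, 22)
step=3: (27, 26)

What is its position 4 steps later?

Each step adds (+4, +4) to the position.
step 4: (27, 26) + (+4, +4) → (31, 30)
step 5: (31, 30) + (+4, +4) → (35, 34)
step 6: (35, 34) + (+4, +4) → (39, 38)
step 7: (39, 38) + (+4, +4) → (43, 42)

(43, 42)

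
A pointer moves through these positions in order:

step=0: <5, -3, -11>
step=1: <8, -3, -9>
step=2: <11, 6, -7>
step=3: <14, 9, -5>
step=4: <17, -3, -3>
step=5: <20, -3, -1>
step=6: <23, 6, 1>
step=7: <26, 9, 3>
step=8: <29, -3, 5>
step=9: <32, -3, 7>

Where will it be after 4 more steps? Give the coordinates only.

<44, -3, 15>

The first coordinate changes by +3 each step, so at step 13 it is 5 + 13·(3) = 44.
The second coordinate repeats the cycle [-3, -3, 6, 9] with period 4; step 13 mod 4 = 1, giving -3.
The third coordinate changes by +2 each step, so at step 13 it is -11 + 13·(2) = 15.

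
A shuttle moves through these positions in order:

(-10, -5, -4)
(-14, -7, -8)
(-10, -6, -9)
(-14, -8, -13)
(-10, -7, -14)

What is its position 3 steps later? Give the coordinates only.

(-14, -10, -23)

Differencing gives (-4, -2, -4), (+4, +1, -1), (-4, -2, -4), (+4, +1, -1). This is the pattern (-4, -2, -4), (+4, +1, -1) repeated.
step 5: apply (-4, -2, -4) → (-14, -9, -18)
step 6: apply (+4, +1, -1) → (-10, -8, -19)
step 7: apply (-4, -2, -4) → (-14, -10, -23)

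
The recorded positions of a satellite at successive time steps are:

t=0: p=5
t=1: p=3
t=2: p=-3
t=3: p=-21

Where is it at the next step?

p=-75

The jumps are -2, -6, -18 — a geometric progression with ratio 3.
step 4: -21 − 54 → p=-75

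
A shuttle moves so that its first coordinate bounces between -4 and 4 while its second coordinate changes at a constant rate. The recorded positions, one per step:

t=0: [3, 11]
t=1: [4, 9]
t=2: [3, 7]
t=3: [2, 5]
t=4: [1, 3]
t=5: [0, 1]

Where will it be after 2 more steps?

The first coordinate travels 1 per step and bounces off the walls at -4 and 4.
  step 6: 0 → -1
  step 7: -1 → -2
The second coordinate changes by -2 each step: at step 7 it is -3.

[-2, -3]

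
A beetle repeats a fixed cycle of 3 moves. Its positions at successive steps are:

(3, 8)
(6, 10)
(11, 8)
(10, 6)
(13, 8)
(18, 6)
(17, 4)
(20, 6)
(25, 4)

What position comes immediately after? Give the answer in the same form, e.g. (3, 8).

(24, 2)

The moves between consecutive positions are (+3, +2), (+5, -2), (-1, -2), (+3, +2), (+5, -2), (-1, -2), (+3, +2), (+5, -2); they repeat the 3-cycle [(+3, +2), (+5, -2), (-1, -2)].
step 9: apply (-1, -2) → (24, 2)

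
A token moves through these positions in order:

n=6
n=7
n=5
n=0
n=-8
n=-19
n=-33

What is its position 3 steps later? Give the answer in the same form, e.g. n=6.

Taking differences between consecutive positions: +1, -2, -5, -8, -11, -14. These grow by -3 each step.
step 7: -33 − 17 → n=-50
step 8: -50 − 20 → n=-70
step 9: -70 − 23 → n=-93

n=-93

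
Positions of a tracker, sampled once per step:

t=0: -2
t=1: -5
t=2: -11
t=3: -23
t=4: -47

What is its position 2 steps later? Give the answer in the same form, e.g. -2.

The jumps are -3, -6, -12, -24 — a geometric progression with ratio 2.
step 5: -47 − 48 → -95
step 6: -95 − 96 → -191

-191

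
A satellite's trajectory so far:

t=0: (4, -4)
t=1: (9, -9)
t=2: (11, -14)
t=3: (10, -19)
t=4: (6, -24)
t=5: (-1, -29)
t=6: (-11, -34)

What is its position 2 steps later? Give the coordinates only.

Taking differences between consecutive positions: (+5, -5), (+2, -5), (-1, -5), (-4, -5), (-7, -5), (-10, -5). These grow by (-3, +0) each step.
step 7: (-11, -34) + (-13, -5) → (-24, -39)
step 8: (-24, -39) + (-16, -5) → (-40, -44)

(-40, -44)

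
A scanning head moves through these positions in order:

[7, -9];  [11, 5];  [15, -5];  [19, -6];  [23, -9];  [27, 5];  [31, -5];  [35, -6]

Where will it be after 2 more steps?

[43, 5]

First: linear, +4 per step → 43 at step 9.
Second: cycles through -9, 5, -5, -6 every 4 steps. Step 9 lands at position 1 of the cycle → 5.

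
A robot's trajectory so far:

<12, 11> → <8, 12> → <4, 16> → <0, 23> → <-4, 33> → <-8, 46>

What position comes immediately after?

Successive displacements: <-4, +1>, <-4, +4>, <-4, +7>, <-4, +10>, <-4, +13> — each changes by <+0, +3>.
step 6: <-8, 46> + <-4, +16> → <-12, 62>

<-12, 62>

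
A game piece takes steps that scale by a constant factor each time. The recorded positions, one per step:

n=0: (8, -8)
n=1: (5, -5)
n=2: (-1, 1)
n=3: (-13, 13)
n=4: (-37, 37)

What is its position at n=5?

Step-to-step displacements: (-3, +3), (-6, +6), (-12, +12), (-24, +24); each is 2× the previous.
step 5: (-37, 37) + (-48, +48) → (-85, 85)

(-85, 85)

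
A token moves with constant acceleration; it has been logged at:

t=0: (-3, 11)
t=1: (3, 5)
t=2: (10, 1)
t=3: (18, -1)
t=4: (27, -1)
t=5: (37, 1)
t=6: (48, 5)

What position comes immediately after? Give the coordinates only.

Successive displacements: (+6, -6), (+7, -4), (+8, -2), (+9, +0), (+10, +2), (+11, +4) — each changes by (+1, +2).
step 7: (48, 5) + (+12, +6) → (60, 11)

(60, 11)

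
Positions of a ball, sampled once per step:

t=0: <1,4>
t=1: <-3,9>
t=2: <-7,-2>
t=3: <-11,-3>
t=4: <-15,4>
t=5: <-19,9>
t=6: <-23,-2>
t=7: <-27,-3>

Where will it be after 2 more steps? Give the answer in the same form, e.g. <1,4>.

<-35,9>

The first coordinate changes by -4 each step, so at step 9 it is 1 + 9·(-4) = -35.
The second coordinate repeats the cycle [4, 9, -2, -3] with period 4; step 9 mod 4 = 1, giving 9.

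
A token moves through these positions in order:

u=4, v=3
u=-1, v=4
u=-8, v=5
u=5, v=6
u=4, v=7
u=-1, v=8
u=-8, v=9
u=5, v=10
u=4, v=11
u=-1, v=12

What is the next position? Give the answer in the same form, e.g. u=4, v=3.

U: cycles through 4, -1, -8, 5 every 4 steps. Step 10 lands at position 2 of the cycle → -8.
V: linear, +1 per step → 13 at step 10.

u=-8, v=13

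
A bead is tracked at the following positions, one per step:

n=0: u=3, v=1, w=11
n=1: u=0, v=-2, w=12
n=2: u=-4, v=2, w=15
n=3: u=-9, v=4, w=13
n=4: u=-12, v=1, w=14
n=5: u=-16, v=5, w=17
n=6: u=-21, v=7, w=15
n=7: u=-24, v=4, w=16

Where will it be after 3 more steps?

Step-to-step displacements: (-3, -3, +1), (-4, +4, +3), (-5, +2, -2), (-3, -3, +1), (-4, +4, +3), (-5, +2, -2), (-3, -3, +1) — a repeating cycle of length 3.
step 8: apply (-4, +4, +3) → u=-28, v=8, w=19
step 9: apply (-5, +2, -2) → u=-33, v=10, w=17
step 10: apply (-3, -3, +1) → u=-36, v=7, w=18

u=-36, v=7, w=18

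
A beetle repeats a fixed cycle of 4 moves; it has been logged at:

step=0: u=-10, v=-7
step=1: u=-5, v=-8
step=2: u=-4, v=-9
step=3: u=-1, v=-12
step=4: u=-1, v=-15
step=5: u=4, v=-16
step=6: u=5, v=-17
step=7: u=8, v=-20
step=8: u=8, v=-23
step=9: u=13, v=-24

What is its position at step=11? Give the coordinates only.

u=17, v=-28

Differencing gives (+5, -1), (+1, -1), (+3, -3), (+0, -3), (+5, -1), (+1, -1), (+3, -3), (+0, -3), (+5, -1). This is the pattern (+5, -1), (+1, -1), (+3, -3), (+0, -3) repeated.
step 10: apply (+1, -1) → u=14, v=-25
step 11: apply (+3, -3) → u=17, v=-28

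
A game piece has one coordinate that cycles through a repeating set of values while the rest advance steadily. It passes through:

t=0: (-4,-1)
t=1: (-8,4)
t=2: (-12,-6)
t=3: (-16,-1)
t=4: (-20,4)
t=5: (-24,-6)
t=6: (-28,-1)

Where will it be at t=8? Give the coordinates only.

(-36,-6)

The first coordinate changes by -4 each step, so at step 8 it is -4 + 8·(-4) = -36.
The second coordinate repeats the cycle [-1, 4, -6] with period 3; step 8 mod 3 = 2, giving -6.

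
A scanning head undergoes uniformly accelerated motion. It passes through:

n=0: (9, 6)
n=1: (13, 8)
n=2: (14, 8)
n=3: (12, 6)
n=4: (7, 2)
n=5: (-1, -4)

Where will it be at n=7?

Successive displacements: (+4, +2), (+1, +0), (-2, -2), (-5, -4), (-8, -6) — each changes by (-3, -2).
step 6: (-1, -4) + (-11, -8) → (-12, -12)
step 7: (-12, -12) + (-14, -10) → (-26, -22)

(-26, -22)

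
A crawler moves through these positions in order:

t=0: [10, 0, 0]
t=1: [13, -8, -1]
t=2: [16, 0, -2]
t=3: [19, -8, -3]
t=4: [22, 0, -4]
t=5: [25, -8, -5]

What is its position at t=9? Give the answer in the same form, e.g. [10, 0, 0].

First: linear, +3 per step → 37 at step 9.
Second: cycles through 0, -8 every 2 steps. Step 9 lands at position 1 of the cycle → -8.
Third: linear, -1 per step → -9 at step 9.

[37, -8, -9]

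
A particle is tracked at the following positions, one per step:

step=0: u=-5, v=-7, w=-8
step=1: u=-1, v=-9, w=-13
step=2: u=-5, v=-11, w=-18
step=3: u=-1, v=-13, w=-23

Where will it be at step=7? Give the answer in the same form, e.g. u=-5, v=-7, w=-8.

The u coordinate repeats the cycle [-5, -1] with period 2; step 7 mod 2 = 1, giving -1.
The v coordinate changes by -2 each step, so at step 7 it is -7 + 7·(-2) = -21.
The w coordinate changes by -5 each step, so at step 7 it is -8 + 7·(-5) = -43.

u=-1, v=-21, w=-43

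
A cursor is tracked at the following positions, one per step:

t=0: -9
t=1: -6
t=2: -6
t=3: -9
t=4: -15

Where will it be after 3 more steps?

-51

First differences are +3, +0, -3, -6; their common second difference is -3 (constant acceleration).
step 5: -15 − 9 → -24
step 6: -24 − 12 → -36
step 7: -36 − 15 → -51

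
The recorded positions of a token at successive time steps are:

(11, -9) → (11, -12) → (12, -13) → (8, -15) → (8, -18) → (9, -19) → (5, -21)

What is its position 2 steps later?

(6, -25)

The moves between consecutive positions are (+0, -3), (+1, -1), (-4, -2), (+0, -3), (+1, -1), (-4, -2); they repeat the 3-cycle [(+0, -3), (+1, -1), (-4, -2)].
step 7: apply (+0, -3) → (5, -24)
step 8: apply (+1, -1) → (6, -25)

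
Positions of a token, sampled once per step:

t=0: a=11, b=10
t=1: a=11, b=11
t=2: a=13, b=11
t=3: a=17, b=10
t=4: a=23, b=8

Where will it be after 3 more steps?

Taking differences between consecutive positions: (+0, +1), (+2, +0), (+4, -1), (+6, -2). These grow by (+2, -1) each step.
step 5: a=23, b=8 + (+8, -3) → a=31, b=5
step 6: a=31, b=5 + (+10, -4) → a=41, b=1
step 7: a=41, b=1 + (+12, -5) → a=53, b=-4

a=53, b=-4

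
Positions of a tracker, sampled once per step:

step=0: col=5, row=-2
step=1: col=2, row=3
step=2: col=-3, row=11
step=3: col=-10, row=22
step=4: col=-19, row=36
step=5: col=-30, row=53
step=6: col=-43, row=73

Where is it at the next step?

Successive displacements: (-3, +5), (-5, +8), (-7, +11), (-9, +14), (-11, +17), (-13, +20) — each changes by (-2, +3).
step 7: col=-43, row=73 + (-15, +23) → col=-58, row=96

col=-58, row=96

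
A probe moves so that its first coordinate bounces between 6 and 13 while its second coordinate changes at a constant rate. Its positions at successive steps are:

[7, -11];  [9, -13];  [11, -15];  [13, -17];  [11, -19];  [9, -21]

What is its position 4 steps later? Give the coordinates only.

[11, -29]

The first coordinate reflects between 6 and 13, moving 2 per step.
  step 6: 9 → 7
  step 7: 7 → 7
  step 8: 7 → 9
  step 9: 9 → 11
The second coordinate changes by -2 each step: at step 9 it is -29.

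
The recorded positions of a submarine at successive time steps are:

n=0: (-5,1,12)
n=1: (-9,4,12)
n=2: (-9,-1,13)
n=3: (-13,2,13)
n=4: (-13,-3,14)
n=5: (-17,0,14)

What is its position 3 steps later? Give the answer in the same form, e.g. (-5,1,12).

(-21,-7,16)

The moves between consecutive positions are (-4,+3,+0), (+0,-5,+1), (-4,+3,+0), (+0,-5,+1), (-4,+3,+0); they repeat the 2-cycle [(-4,+3,+0), (+0,-5,+1)].
step 6: apply (+0,-5,+1) → (-17,-5,15)
step 7: apply (-4,+3,+0) → (-21,-2,15)
step 8: apply (+0,-5,+1) → (-21,-7,16)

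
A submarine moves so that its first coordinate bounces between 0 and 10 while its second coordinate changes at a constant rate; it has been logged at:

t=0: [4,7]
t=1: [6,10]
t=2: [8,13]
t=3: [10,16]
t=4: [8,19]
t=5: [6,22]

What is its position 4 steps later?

The first coordinate reflects between 0 and 10, moving 2 per step.
  step 6: 6 → 4
  step 7: 4 → 2
  step 8: 2 → 0
  step 9: 0 → 2
The second coordinate changes by +3 each step: at step 9 it is 34.

[2,34]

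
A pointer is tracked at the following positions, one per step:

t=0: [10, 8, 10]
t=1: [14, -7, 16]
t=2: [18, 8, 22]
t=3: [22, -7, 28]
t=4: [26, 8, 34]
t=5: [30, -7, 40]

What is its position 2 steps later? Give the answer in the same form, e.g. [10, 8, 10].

The first coordinate changes by +4 each step, so at step 7 it is 10 + 7·(4) = 38.
The second coordinate repeats the cycle [8, -7] with period 2; step 7 mod 2 = 1, giving -7.
The third coordinate changes by +6 each step, so at step 7 it is 10 + 7·(6) = 52.

[38, -7, 52]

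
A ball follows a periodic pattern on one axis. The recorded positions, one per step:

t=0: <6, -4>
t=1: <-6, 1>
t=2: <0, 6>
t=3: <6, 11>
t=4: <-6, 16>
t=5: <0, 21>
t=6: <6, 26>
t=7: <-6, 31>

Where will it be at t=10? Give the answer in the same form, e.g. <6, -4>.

<-6, 46>

First: cycles through 6, -6, 0 every 3 steps. Step 10 lands at position 1 of the cycle → -6.
Second: linear, +5 per step → 46 at step 10.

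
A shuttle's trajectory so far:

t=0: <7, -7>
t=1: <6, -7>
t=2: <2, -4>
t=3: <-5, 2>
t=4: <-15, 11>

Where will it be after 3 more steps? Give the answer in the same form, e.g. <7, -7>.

Taking differences between consecutive positions: <-1, +0>, <-4, +3>, <-7, +6>, <-10, +9>. These grow by <-3, +3> each step.
step 5: <-15, 11> + <-13, +12> → <-28, 23>
step 6: <-28, 23> + <-16, +15> → <-44, 38>
step 7: <-44, 38> + <-19, +18> → <-63, 56>

<-63, 56>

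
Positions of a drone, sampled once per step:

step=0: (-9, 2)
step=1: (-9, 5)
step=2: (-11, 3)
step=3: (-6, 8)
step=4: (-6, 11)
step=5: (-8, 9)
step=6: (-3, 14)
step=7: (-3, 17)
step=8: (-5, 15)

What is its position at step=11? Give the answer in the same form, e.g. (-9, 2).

Differencing gives (+0, +3), (-2, -2), (+5, +5), (+0, +3), (-2, -2), (+5, +5), (+0, +3), (-2, -2). This is the pattern (+0, +3), (-2, -2), (+5, +5) repeated.
step 9: apply (+5, +5) → (0, 20)
step 10: apply (+0, +3) → (0, 23)
step 11: apply (-2, -2) → (-2, 21)

(-2, 21)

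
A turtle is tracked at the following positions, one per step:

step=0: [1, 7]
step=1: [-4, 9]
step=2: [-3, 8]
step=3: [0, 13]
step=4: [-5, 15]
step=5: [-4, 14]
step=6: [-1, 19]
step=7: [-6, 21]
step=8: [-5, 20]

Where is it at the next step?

[-2, 25]

The moves between consecutive positions are [-5, +2], [+1, -1], [+3, +5], [-5, +2], [+1, -1], [+3, +5], [-5, +2], [+1, -1]; they repeat the 3-cycle [[-5, +2], [+1, -1], [+3, +5]].
step 9: apply [+3, +5] → [-2, 25]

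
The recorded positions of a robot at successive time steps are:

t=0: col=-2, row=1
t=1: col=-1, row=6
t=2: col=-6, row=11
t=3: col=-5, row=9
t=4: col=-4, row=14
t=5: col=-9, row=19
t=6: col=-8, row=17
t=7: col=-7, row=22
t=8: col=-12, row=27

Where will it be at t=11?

The moves between consecutive positions are (+1,+5), (-5,+5), (+1,-2), (+1,+5), (-5,+5), (+1,-2), (+1,+5), (-5,+5); they repeat the 3-cycle [(+1,+5), (-5,+5), (+1,-2)].
step 9: apply (+1,-2) → col=-11, row=25
step 10: apply (+1,+5) → col=-10, row=30
step 11: apply (-5,+5) → col=-15, row=35

col=-15, row=35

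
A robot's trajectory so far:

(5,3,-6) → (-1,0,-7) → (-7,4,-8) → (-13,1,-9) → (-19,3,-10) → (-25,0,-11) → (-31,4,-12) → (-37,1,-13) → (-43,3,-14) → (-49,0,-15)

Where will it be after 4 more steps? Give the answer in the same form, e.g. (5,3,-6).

The first coordinate changes by -6 each step, so at step 13 it is 5 + 13·(-6) = -73.
The second coordinate repeats the cycle [3, 0, 4, 1] with period 4; step 13 mod 4 = 1, giving 0.
The third coordinate changes by -1 each step, so at step 13 it is -6 + 13·(-1) = -19.

(-73,0,-19)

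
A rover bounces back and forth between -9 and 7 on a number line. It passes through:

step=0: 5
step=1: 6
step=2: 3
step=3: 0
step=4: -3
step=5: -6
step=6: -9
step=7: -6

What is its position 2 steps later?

The value travels 3 per step and bounces off the walls at -9 and 7.
  step 8: -6 → -3
  step 9: -3 → 0

0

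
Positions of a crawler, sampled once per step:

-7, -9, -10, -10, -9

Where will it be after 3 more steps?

0

Taking differences between consecutive positions: -2, -1, +0, +1. These grow by +1 each step.
step 5: -9 + 2 → -7
step 6: -7 + 3 → -4
step 7: -4 + 4 → 0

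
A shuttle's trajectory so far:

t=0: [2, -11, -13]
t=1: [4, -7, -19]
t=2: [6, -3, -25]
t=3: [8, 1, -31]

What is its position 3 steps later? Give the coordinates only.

[14, 13, -49]

Constant displacement of [+2, +4, -6] per step.
step 4: [8, 1, -31] + [+2, +4, -6] → [10, 5, -37]
step 5: [10, 5, -37] + [+2, +4, -6] → [12, 9, -43]
step 6: [12, 9, -43] + [+2, +4, -6] → [14, 13, -49]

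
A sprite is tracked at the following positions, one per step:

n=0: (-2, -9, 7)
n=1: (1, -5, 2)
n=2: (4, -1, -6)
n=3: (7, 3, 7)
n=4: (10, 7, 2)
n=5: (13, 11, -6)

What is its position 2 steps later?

The first coordinate changes by +3 each step, so at step 7 it is -2 + 7·(3) = 19.
The second coordinate changes by +4 each step, so at step 7 it is -9 + 7·(4) = 19.
The third coordinate repeats the cycle [7, 2, -6] with period 3; step 7 mod 3 = 1, giving 2.

(19, 19, 2)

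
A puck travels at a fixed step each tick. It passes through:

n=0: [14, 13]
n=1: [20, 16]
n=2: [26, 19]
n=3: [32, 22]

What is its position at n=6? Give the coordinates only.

[50, 31]

The position changes by [+6, +3] every step.
step 4: [32, 22] + [+6, +3] → [38, 25]
step 5: [38, 25] + [+6, +3] → [44, 28]
step 6: [44, 28] + [+6, +3] → [50, 31]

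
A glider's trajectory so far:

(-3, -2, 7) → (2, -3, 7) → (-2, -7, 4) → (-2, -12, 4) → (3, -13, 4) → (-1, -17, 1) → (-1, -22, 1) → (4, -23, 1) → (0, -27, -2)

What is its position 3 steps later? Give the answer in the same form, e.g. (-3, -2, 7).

(1, -37, -5)

The moves between consecutive positions are (+5, -1, +0), (-4, -4, -3), (+0, -5, +0), (+5, -1, +0), (-4, -4, -3), (+0, -5, +0), (+5, -1, +0), (-4, -4, -3); they repeat the 3-cycle [(+5, -1, +0), (-4, -4, -3), (+0, -5, +0)].
step 9: apply (+0, -5, +0) → (0, -32, -2)
step 10: apply (+5, -1, +0) → (5, -33, -2)
step 11: apply (-4, -4, -3) → (1, -37, -5)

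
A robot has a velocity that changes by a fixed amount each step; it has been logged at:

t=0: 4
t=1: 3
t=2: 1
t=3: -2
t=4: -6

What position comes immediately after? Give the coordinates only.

Taking differences between consecutive positions: -1, -2, -3, -4. These grow by -1 each step.
step 5: -6 − 5 → -11

-11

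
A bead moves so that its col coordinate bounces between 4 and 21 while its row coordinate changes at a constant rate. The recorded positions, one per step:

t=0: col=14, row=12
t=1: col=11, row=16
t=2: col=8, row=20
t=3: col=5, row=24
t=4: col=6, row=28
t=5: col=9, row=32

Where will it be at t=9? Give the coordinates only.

The col coordinate reflects between 4 and 21, moving 3 per step.
  step 6: 9 → 12
  step 7: 12 → 15
  step 8: 15 → 18
  step 9: 18 → 21
The row coordinate changes by +4 each step: at step 9 it is 48.

col=21, row=48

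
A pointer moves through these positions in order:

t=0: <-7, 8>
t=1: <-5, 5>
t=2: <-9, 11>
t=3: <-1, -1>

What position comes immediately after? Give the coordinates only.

Consecutive displacements <+2, -3>, <-4, +6>, <+8, -12> scale by a factor of -2 each step.
step 4: <-1, -1> + <-16, +24> → <-17, 23>

<-17, 23>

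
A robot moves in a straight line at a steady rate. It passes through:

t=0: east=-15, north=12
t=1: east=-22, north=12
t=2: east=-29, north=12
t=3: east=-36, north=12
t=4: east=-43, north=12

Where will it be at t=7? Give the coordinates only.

Constant displacement of (-7, +0) per step.
step 5: east=-43, north=12 + (-7, +0) → east=-50, north=12
step 6: east=-50, north=12 + (-7, +0) → east=-57, north=12
step 7: east=-57, north=12 + (-7, +0) → east=-64, north=12

east=-64, north=12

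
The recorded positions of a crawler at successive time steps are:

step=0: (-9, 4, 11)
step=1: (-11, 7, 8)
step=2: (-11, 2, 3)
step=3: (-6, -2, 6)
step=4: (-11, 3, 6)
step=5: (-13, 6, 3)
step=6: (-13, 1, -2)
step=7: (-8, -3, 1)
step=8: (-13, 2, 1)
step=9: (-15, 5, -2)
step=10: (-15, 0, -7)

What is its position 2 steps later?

The moves between consecutive positions are (-2, +3, -3), (+0, -5, -5), (+5, -4, +3), (-5, +5, +0), (-2, +3, -3), (+0, -5, -5), (+5, -4, +3), (-5, +5, +0), (-2, +3, -3), (+0, -5, -5); they repeat the 4-cycle [(-2, +3, -3), (+0, -5, -5), (+5, -4, +3), (-5, +5, +0)].
step 11: apply (+5, -4, +3) → (-10, -4, -4)
step 12: apply (-5, +5, +0) → (-15, 1, -4)

(-15, 1, -4)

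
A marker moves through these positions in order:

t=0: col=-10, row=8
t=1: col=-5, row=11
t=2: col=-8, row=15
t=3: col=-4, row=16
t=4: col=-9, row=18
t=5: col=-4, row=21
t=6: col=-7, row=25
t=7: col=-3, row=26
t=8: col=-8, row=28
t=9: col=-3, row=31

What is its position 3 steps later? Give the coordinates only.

col=-7, row=38

Differencing gives (+5, +3), (-3, +4), (+4, +1), (-5, +2), (+5, +3), (-3, +4), (+4, +1), (-5, +2), (+5, +3). This is the pattern (+5, +3), (-3, +4), (+4, +1), (-5, +2) repeated.
step 10: apply (-3, +4) → col=-6, row=35
step 11: apply (+4, +1) → col=-2, row=36
step 12: apply (-5, +2) → col=-7, row=38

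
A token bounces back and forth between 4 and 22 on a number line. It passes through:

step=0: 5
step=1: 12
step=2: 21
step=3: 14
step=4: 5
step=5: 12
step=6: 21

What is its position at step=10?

The value reflects between 4 and 22, moving 9 per step.
  step 7: 21 → 14
  step 8: 14 → 5
  step 9: 5 → 12
  step 10: 12 → 21

21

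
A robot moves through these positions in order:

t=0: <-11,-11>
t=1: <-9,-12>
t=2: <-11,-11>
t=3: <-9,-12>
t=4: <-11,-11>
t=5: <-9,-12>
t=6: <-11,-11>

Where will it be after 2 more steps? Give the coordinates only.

The moves between consecutive positions are <+2,-1>, <-2,+1>, <+2,-1>, <-2,+1>, <+2,-1>, <-2,+1>; they repeat the 2-cycle [<+2,-1>, <-2,+1>].
step 7: apply <+2,-1> → <-9,-12>
step 8: apply <-2,+1> → <-11,-11>

<-11,-11>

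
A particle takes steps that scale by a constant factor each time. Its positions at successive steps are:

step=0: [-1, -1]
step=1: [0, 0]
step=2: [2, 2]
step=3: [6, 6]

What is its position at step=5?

[30, 30]

Step-to-step displacements: [+1, +1], [+2, +2], [+4, +4]; each is 2× the previous.
step 4: [6, 6] + [+8, +8] → [14, 14]
step 5: [14, 14] + [+16, +16] → [30, 30]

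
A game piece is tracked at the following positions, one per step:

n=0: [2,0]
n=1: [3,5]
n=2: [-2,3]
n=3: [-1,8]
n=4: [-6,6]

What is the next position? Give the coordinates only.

[-5,11]

Differencing gives [+1,+5], [-5,-2], [+1,+5], [-5,-2]. This is the pattern [+1,+5], [-5,-2] repeated.
step 5: apply [+1,+5] → [-5,11]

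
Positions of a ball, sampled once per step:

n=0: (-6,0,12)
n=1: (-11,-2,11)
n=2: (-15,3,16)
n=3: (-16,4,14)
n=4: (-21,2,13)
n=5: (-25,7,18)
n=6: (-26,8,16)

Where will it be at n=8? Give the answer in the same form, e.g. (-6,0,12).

The moves between consecutive positions are (-5,-2,-1), (-4,+5,+5), (-1,+1,-2), (-5,-2,-1), (-4,+5,+5), (-1,+1,-2); they repeat the 3-cycle [(-5,-2,-1), (-4,+5,+5), (-1,+1,-2)].
step 7: apply (-5,-2,-1) → (-31,6,15)
step 8: apply (-4,+5,+5) → (-35,11,20)

(-35,11,20)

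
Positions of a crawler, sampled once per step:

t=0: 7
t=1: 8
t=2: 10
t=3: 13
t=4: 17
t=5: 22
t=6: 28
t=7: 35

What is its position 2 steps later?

52

Taking differences between consecutive positions: +1, +2, +3, +4, +5, +6, +7. These grow by +1 each step.
step 8: 35 + 8 → 43
step 9: 43 + 9 → 52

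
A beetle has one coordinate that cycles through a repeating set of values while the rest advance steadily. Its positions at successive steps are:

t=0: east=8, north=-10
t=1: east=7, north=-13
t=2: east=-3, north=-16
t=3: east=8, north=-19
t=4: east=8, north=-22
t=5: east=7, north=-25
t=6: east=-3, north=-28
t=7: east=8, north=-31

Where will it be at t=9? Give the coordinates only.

east=7, north=-37

The east coordinate repeats the cycle [8, 7, -3, 8] with period 4; step 9 mod 4 = 1, giving 7.
The north coordinate changes by -3 each step, so at step 9 it is -10 + 9·(-3) = -37.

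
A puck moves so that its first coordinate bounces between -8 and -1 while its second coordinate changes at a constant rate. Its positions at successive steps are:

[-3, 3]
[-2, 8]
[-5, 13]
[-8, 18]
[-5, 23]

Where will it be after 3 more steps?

The first coordinate travels 3 per step and bounces off the walls at -8 and -1.
  step 5: -5 → -2
  step 6: -2 → -3
  step 7: -3 → -6
The second coordinate changes by +5 each step: at step 7 it is 38.

[-6, 38]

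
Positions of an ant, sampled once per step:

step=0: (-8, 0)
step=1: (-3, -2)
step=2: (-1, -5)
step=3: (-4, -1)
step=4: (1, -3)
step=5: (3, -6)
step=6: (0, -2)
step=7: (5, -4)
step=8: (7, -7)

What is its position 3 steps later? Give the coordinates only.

Differencing gives (+5, -2), (+2, -3), (-3, +4), (+5, -2), (+2, -3), (-3, +4), (+5, -2), (+2, -3). This is the pattern (+5, -2), (+2, -3), (-3, +4) repeated.
step 9: apply (-3, +4) → (4, -3)
step 10: apply (+5, -2) → (9, -5)
step 11: apply (+2, -3) → (11, -8)

(11, -8)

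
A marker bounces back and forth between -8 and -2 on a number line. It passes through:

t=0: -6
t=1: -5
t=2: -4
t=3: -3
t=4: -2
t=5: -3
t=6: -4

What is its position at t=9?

The value reflects between -8 and -2, moving 1 per step.
  step 7: -4 → -5
  step 8: -5 → -6
  step 9: -6 → -7

-7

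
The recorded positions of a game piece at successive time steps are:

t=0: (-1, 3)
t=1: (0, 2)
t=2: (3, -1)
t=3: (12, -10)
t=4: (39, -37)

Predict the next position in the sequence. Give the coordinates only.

Step-to-step displacements: (+1, -1), (+3, -3), (+9, -9), (+27, -27); each is 3× the previous.
step 5: (39, -37) + (+81, -81) → (120, -118)

(120, -118)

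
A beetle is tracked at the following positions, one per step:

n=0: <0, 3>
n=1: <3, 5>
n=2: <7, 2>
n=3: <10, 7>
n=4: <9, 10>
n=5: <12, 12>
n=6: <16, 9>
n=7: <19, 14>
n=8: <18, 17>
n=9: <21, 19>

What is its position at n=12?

Differencing gives <+3, +2>, <+4, -3>, <+3, +5>, <-1, +3>, <+3, +2>, <+4, -3>, <+3, +5>, <-1, +3>, <+3, +2>. This is the pattern <+3, +2>, <+4, -3>, <+3, +5>, <-1, +3> repeated.
step 10: apply <+4, -3> → <25, 16>
step 11: apply <+3, +5> → <28, 21>
step 12: apply <-1, +3> → <27, 24>

<27, 24>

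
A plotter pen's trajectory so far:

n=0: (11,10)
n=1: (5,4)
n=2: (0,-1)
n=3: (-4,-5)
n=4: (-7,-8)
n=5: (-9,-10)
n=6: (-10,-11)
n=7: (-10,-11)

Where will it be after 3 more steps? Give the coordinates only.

(-4,-5)

Taking differences between consecutive positions: (-6,-6), (-5,-5), (-4,-4), (-3,-3), (-2,-2), (-1,-1), (+0,+0). These grow by (+1,+1) each step.
step 8: (-10,-11) + (+1,+1) → (-9,-10)
step 9: (-9,-10) + (+2,+2) → (-7,-8)
step 10: (-7,-8) + (+3,+3) → (-4,-5)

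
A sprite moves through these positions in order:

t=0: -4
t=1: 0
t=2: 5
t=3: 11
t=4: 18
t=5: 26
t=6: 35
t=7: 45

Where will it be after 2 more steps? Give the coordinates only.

68

Taking differences between consecutive positions: +4, +5, +6, +7, +8, +9, +10. These grow by +1 each step.
step 8: 45 + 11 → 56
step 9: 56 + 12 → 68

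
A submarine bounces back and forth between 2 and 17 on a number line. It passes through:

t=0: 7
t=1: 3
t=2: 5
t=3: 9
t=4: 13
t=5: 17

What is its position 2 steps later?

9

The value travels 4 per step and bounces off the walls at 2 and 17.
  step 6: 17 → 13
  step 7: 13 → 9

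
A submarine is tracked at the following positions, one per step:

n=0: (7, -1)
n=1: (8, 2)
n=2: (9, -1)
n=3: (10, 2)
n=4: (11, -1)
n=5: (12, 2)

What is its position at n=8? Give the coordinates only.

The first coordinate changes by +1 each step, so at step 8 it is 7 + 8·(1) = 15.
The second coordinate repeats the cycle [-1, 2] with period 2; step 8 mod 2 = 0, giving -1.

(15, -1)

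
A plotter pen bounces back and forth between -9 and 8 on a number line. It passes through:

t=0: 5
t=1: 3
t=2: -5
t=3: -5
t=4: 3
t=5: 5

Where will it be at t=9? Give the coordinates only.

7

The value travels 8 per step and bounces off the walls at -9 and 8.
  step 6: 5 → -3
  step 7: -3 → -7
  step 8: -7 → 1
  step 9: 1 → 7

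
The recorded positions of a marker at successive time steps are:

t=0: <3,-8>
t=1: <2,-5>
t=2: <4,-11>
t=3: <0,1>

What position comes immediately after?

The jumps are <-1,+3>, <+2,-6>, <-4,+12> — a geometric progression with ratio -2.
step 4: <0,1> + <+8,-24> → <8,-23>

<8,-23>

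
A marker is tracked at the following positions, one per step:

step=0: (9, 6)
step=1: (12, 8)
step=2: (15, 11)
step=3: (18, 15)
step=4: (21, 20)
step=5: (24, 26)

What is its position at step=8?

(33, 50)

First differences are (+3, +2), (+3, +3), (+3, +4), (+3, +5), (+3, +6); their common second difference is (+0, +1) (constant acceleration).
step 6: (24, 26) + (+3, +7) → (27, 33)
step 7: (27, 33) + (+3, +8) → (30, 41)
step 8: (30, 41) + (+3, +9) → (33, 50)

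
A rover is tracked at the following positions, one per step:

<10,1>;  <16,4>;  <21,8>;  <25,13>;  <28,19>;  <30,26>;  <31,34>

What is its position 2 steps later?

<30,53>

Taking differences between consecutive positions: <+6,+3>, <+5,+4>, <+4,+5>, <+3,+6>, <+2,+7>, <+1,+8>. These grow by <-1,+1> each step.
step 7: <31,34> + <+0,+9> → <31,43>
step 8: <31,43> + <-1,+10> → <30,53>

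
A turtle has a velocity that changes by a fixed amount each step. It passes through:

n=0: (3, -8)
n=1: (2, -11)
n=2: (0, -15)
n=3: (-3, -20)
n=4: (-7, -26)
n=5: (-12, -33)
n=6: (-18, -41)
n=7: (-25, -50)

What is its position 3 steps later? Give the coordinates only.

(-52, -83)

First differences are (-1, -3), (-2, -4), (-3, -5), (-4, -6), (-5, -7), (-6, -8), (-7, -9); their common second difference is (-1, -1) (constant acceleration).
step 8: (-25, -50) + (-8, -10) → (-33, -60)
step 9: (-33, -60) + (-9, -11) → (-42, -71)
step 10: (-42, -71) + (-10, -12) → (-52, -83)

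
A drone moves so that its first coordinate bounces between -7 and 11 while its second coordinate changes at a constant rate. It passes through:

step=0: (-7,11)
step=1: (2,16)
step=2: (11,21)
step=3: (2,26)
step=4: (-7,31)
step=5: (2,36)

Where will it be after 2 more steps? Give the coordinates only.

The first coordinate travels 9 per step and bounces off the walls at -7 and 11.
  step 6: 2 → 11
  step 7: 11 → 2
The second coordinate changes by +5 each step: at step 7 it is 46.

(2,46)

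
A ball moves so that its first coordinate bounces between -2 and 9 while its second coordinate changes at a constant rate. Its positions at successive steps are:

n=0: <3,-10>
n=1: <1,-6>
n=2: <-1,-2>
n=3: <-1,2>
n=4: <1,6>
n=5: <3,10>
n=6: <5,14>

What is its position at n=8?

The first coordinate travels 2 per step and bounces off the walls at -2 and 9.
  step 7: 5 → 7
  step 8: 7 → 9
The second coordinate changes by +4 each step: at step 8 it is 22.

<9,22>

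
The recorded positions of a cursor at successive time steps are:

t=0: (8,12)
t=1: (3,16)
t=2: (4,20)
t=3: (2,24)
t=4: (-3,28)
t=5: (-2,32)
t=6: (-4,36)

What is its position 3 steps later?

(-10,48)

Differencing gives (-5,+4), (+1,+4), (-2,+4), (-5,+4), (+1,+4), (-2,+4). This is the pattern (-5,+4), (+1,+4), (-2,+4) repeated.
step 7: apply (-5,+4) → (-9,40)
step 8: apply (+1,+4) → (-8,44)
step 9: apply (-2,+4) → (-10,48)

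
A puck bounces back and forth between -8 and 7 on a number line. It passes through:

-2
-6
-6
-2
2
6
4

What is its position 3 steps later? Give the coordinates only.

-8

The value reflects between -8 and 7, moving 4 per step.
  step 7: 4 → 0
  step 8: 0 → -4
  step 9: -4 → -8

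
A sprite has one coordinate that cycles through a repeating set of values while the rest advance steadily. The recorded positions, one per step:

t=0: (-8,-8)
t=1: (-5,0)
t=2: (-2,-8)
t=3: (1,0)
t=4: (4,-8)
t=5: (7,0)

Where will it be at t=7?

(13,0)

First: linear, +3 per step → 13 at step 7.
Second: cycles through -8, 0 every 2 steps. Step 7 lands at position 1 of the cycle → 0.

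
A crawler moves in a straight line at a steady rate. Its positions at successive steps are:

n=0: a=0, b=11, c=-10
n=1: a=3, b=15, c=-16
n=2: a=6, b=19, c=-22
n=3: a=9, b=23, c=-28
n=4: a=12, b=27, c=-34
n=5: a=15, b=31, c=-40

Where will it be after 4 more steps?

a=27, b=47, c=-64

The position changes by (+3, +4, -6) every step.
step 6: a=15, b=31, c=-40 + (+3, +4, -6) → a=18, b=35, c=-46
step 7: a=18, b=35, c=-46 + (+3, +4, -6) → a=21, b=39, c=-52
step 8: a=21, b=39, c=-52 + (+3, +4, -6) → a=24, b=43, c=-58
step 9: a=24, b=43, c=-58 + (+3, +4, -6) → a=27, b=47, c=-64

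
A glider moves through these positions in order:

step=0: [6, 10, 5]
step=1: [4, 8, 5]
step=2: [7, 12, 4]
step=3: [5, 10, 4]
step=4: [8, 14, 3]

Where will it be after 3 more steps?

The moves between consecutive positions are [-2, -2, +0], [+3, +4, -1], [-2, -2, +0], [+3, +4, -1]; they repeat the 2-cycle [[-2, -2, +0], [+3, +4, -1]].
step 5: apply [-2, -2, +0] → [6, 12, 3]
step 6: apply [+3, +4, -1] → [9, 16, 2]
step 7: apply [-2, -2, +0] → [7, 14, 2]

[7, 14, 2]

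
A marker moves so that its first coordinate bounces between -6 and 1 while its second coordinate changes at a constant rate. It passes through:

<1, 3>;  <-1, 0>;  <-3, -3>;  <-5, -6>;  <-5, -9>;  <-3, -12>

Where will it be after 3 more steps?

The first coordinate reflects between -6 and 1, moving 2 per step.
  step 6: -3 → -1
  step 7: -1 → 1
  step 8: 1 → -1
The second coordinate changes by -3 each step: at step 8 it is -21.

<-1, -21>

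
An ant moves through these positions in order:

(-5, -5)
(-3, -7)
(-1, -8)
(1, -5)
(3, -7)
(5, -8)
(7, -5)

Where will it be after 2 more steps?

(11, -8)

First: linear, +2 per step → 11 at step 8.
Second: cycles through -5, -7, -8 every 3 steps. Step 8 lands at position 2 of the cycle → -8.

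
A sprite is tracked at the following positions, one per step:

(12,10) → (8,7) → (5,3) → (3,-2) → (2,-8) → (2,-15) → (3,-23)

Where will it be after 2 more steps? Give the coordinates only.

(8,-42)

First differences are (-4,-3), (-3,-4), (-2,-5), (-1,-6), (+0,-7), (+1,-8); their common second difference is (+1,-1) (constant acceleration).
step 7: (3,-23) + (+2,-9) → (5,-32)
step 8: (5,-32) + (+3,-10) → (8,-42)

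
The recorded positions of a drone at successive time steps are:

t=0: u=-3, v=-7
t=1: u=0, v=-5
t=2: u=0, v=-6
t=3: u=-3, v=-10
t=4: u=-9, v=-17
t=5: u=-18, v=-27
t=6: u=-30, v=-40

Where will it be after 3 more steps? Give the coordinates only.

u=-84, v=-97

Taking differences between consecutive positions: (+3, +2), (+0, -1), (-3, -4), (-6, -7), (-9, -10), (-12, -13). These grow by (-3, -3) each step.
step 7: u=-30, v=-40 + (-15, -16) → u=-45, v=-56
step 8: u=-45, v=-56 + (-18, -19) → u=-63, v=-75
step 9: u=-63, v=-75 + (-21, -22) → u=-84, v=-97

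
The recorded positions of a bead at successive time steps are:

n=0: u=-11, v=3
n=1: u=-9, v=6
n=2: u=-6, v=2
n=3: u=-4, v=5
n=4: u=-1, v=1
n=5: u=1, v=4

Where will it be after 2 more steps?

Differencing gives (+2,+3), (+3,-4), (+2,+3), (+3,-4), (+2,+3). This is the pattern (+2,+3), (+3,-4) repeated.
step 6: apply (+3,-4) → u=4, v=0
step 7: apply (+2,+3) → u=6, v=3

u=6, v=3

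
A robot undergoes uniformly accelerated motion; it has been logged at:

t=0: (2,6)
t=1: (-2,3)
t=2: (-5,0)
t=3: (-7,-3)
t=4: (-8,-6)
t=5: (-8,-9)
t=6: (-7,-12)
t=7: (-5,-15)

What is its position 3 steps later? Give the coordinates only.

Taking differences between consecutive positions: (-4,-3), (-3,-3), (-2,-3), (-1,-3), (+0,-3), (+1,-3), (+2,-3). These grow by (+1,+0) each step.
step 8: (-5,-15) + (+3,-3) → (-2,-18)
step 9: (-2,-18) + (+4,-3) → (2,-21)
step 10: (2,-21) + (+5,-3) → (7,-24)

(7,-24)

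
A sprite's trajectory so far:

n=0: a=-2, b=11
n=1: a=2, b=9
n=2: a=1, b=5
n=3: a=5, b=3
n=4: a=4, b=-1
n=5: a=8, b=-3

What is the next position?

Differencing gives (+4,-2), (-1,-4), (+4,-2), (-1,-4), (+4,-2). This is the pattern (+4,-2), (-1,-4) repeated.
step 6: apply (-1,-4) → a=7, b=-7

a=7, b=-7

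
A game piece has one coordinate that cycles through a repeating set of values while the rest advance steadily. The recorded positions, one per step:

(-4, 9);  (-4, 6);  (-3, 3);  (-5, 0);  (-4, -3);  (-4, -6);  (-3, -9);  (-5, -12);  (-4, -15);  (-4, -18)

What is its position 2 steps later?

First: cycles through -4, -4, -3, -5 every 4 steps. Step 11 lands at position 3 of the cycle → -5.
Second: linear, -3 per step → -24 at step 11.

(-5, -24)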